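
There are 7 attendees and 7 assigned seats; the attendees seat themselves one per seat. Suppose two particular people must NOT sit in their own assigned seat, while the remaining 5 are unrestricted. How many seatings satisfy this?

Inclusion-exclusion on the 2 forbidden self-matches:
Σ_{j=0}^{2} (-1)^j C(2,j)(7-j)!
= C(2,0)·7! - C(2,1)·6! + C(2,2)·5!
= 5040 - 1440 + 120
= 3720

3720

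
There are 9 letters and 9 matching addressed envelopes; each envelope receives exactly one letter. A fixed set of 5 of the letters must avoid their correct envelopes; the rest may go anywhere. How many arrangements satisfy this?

205056

Let A_j be the event that the j-th constrained one is fixed. By inclusion-exclusion over the 5 events:
Σ_{j=0}^{5} (-1)^j C(5,j)(9-j)!
= C(5,0)·9! - C(5,1)·8! + C(5,2)·7! - C(5,3)·6! + C(5,4)·5! - C(5,5)·4!
= 362880 - 201600 + 50400 - 7200 + 600 - 24
= 205056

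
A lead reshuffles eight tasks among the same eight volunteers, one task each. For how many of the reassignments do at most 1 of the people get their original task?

29665

# with exactly i fixed is C(8,i)·!(8-i); sum over i=0..1:
  i=0: C(8,0)·!8 = 1·14833 = 14833
  i=1: C(8,1)·!7 = 8·1854 = 14832
Total = 29665.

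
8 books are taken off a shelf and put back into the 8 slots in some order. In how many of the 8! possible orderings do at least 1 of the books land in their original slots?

25487

Sum C(8,i)·!(8-i) for i = 1..8:
  i=1: C(8,1)·!7 = 8·1854 = 14832
  i=2: C(8,2)·!6 = 28·265 = 7420
  i=3: C(8,3)·!5 = 56·44 = 2464
  i=4: C(8,4)·!4 = 70·9 = 630
  i=5: C(8,5)·!3 = 56·2 = 112
  i=6: C(8,6)·!2 = 28·1 = 28
  i=7: C(8,7)·!1 = 8·0 = 0
  i=8: C(8,8)·!0 = 1·1 = 1
Total = 25487.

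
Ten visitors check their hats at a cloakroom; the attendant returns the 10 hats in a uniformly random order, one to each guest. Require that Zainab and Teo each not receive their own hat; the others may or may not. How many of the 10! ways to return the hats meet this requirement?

Let A_j be the event that the j-th constrained one is fixed. By inclusion-exclusion over the 2 events:
Σ_{j=0}^{2} (-1)^j C(2,j)(10-j)!
= C(2,0)·10! - C(2,1)·9! + C(2,2)·8!
= 3628800 - 725760 + 40320
= 2943360

2943360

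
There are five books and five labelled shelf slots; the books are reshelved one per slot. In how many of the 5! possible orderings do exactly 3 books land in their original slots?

10

Pick the 3 fixed positions: C(5,3) = 10 ways.
The remaining 2 must be deranged: !2 = 1.
Total: 10 × 1 = 10.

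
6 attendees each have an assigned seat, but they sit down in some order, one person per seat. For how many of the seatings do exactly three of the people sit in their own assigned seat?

Choose which 3 of the 6 are fixed: C(6,3) = 20.
The other 3 form a derangement: !3 = 2.
Total: 20 × 2 = 40.

40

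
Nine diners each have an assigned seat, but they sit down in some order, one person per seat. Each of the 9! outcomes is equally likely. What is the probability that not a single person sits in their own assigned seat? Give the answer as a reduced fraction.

Favorable outcomes: !9 = 133496.
Total outcomes: 9! = 362880.
Probability = 133496/362880 = 16687/45360.

16687/45360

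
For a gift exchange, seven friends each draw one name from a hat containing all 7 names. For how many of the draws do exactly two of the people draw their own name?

924

Choose which 2 of the 7 are fixed: C(7,2) = 21.
The remaining 5 must be deranged: !5 = 44.
Total: 21 × 44 = 924.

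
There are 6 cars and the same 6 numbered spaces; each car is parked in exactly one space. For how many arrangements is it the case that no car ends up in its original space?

The number of derangements of 6 is !6 = Σ_{k=0}^{6} (-1)^k·6!/k!
= 6! - 6!/1! + 6!/2! - 6!/3! + 6!/4! - 6!/5! + 6!/6!
= 720 - 720 + 360 - 120 + 30 - 6 + 1
= 265

265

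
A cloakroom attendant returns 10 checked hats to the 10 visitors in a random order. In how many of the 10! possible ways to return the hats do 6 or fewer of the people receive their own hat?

3628514

# with exactly i fixed is C(10,i)·!(10-i); sum over i=0..6:
  i=0: C(10,0)·!10 = 1·1334961 = 1334961
  i=1: C(10,1)·!9 = 10·133496 = 1334960
  i=2: C(10,2)·!8 = 45·14833 = 667485
  i=3: C(10,3)·!7 = 120·1854 = 222480
  i=4: C(10,4)·!6 = 210·265 = 55650
  i=5: C(10,5)·!5 = 252·44 = 11088
  i=6: C(10,6)·!4 = 210·9 = 1890
Total = 3628514.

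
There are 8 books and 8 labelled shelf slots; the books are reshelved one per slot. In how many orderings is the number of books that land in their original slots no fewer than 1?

# with exactly i fixed is C(8,i)·!(8-i); sum over i=1..8:
  i=1: C(8,1)·!7 = 8·1854 = 14832
  i=2: C(8,2)·!6 = 28·265 = 7420
  i=3: C(8,3)·!5 = 56·44 = 2464
  i=4: C(8,4)·!4 = 70·9 = 630
  i=5: C(8,5)·!3 = 56·2 = 112
  i=6: C(8,6)·!2 = 28·1 = 28
  i=7: C(8,7)·!1 = 8·0 = 0
  i=8: C(8,8)·!0 = 1·1 = 1
Total = 25487.

25487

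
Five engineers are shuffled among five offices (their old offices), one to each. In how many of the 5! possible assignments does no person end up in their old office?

The number of derangements of 5 is !5 = Σ_{k=0}^{5} (-1)^k·5!/k!
= 5! - 5!/1! + 5!/2! - 5!/3! + 5!/4! - 5!/5!
= 120 - 120 + 60 - 20 + 5 - 1
= 44

44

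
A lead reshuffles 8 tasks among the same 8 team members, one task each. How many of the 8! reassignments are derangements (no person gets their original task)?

14833

By inclusion-exclusion, !8 = Σ (-1)^k · 8!/k! for k=0..8
= 8! - 8!/1! + 8!/2! - 8!/3! + 8!/4! - 8!/5! + 8!/6! - 8!/7! + 8!/8!
= 40320 - 40320 + 20160 - 6720 + 1680 - 336 + 56 - 8 + 1
= 14833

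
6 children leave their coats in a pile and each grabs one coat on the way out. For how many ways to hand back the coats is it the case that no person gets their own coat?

Recurrence: !6 = 6·!5 + (-1)^6.
!6 = 6·44 + 1 = 265

265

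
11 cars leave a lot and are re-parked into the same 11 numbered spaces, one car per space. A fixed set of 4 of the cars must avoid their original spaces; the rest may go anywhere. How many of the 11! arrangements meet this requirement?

27422640

Inclusion-exclusion on the 4 forbidden self-matches:
Σ_{j=0}^{4} (-1)^j C(4,j)(11-j)!
= C(4,0)·11! - C(4,1)·10! + C(4,2)·9! - C(4,3)·8! + C(4,4)·7!
= 39916800 - 14515200 + 2177280 - 161280 + 5040
= 27422640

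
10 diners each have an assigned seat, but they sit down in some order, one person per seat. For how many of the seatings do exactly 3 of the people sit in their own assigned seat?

Pick the 3 fixed positions: C(10,3) = 120 ways.
The remaining 7 must be deranged: !7 = 1854.
Total: 120 × 1854 = 222480.

222480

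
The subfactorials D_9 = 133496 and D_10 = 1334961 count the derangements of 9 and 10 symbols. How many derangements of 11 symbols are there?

14684570

D_11 = (11-1)·(D_10 + D_9) = 10·(1334961 + 133496) = 10·1468457 = 14684570.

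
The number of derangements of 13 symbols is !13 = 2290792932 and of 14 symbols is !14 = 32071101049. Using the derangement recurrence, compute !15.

481066515734

!15 = (15-1)·(!14 + !13) = 14·(32071101049 + 2290792932) = 14·34361893981 = 481066515734.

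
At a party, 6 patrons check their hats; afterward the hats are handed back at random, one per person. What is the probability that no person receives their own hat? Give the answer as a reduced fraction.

Favorable outcomes: !6 = 265.
Total outcomes: 6! = 720.
Probability = 265/720 = 53/144.

53/144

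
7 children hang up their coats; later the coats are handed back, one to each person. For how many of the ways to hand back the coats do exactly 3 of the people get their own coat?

Choose which 3 of the 7 are fixed: C(7,3) = 35.
The other 4 form a derangement: !4 = 9.
Total: 35 × 9 = 315.

315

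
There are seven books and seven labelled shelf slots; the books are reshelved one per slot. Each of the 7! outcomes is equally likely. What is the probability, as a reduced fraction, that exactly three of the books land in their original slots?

1/16

Favorable outcomes: C(7,3)·!4 = 35·9 = 315.
Total outcomes: 7! = 5040.
Probability = 315/5040 = 1/16.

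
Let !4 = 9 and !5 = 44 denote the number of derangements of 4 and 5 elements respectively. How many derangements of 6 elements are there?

265

!6 = (6-1)·(!5 + !4) = 5·(44 + 9) = 5·53 = 265.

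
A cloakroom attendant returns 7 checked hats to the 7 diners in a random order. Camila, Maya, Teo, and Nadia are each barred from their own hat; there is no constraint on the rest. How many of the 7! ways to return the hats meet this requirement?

Let A_j be the event that the j-th constrained one is fixed. By inclusion-exclusion over the 4 events:
Σ_{j=0}^{4} (-1)^j C(4,j)(7-j)!
= C(4,0)·7! - C(4,1)·6! + C(4,2)·5! - C(4,3)·4! + C(4,4)·3!
= 5040 - 2880 + 720 - 96 + 6
= 2790

2790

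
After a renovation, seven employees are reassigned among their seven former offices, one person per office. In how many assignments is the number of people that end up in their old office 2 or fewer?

4633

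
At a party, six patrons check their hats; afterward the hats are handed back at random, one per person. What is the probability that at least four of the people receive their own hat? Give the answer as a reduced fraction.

1/45

Favorable outcomes: Σ_{i≥4} C(6,i)·!(6-i) = 15·1 + 6·0 + 1·1 = 16.
Total outcomes: 6! = 720.
Probability = 16/720 = 1/45.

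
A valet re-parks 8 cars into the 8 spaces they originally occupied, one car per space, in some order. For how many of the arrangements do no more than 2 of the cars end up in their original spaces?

37085

# with exactly i fixed is C(8,i)·!(8-i); sum over i=0..2:
  i=0: C(8,0)·!8 = 1·14833 = 14833
  i=1: C(8,1)·!7 = 8·1854 = 14832
  i=2: C(8,2)·!6 = 28·265 = 7420
Total = 37085.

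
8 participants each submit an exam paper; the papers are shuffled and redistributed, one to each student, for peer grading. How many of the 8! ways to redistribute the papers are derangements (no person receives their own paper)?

14833

!8 is the nearest integer to 8!/e.
8! = 40320, and 40320/e ≈ 14832.90, so !8 = 14833.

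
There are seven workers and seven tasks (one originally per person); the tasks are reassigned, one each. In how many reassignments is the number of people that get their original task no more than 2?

4633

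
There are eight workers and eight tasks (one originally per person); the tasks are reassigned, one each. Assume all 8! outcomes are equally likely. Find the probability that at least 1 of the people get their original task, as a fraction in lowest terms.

3641/5760

Favorable outcomes: Σ_{i≥1} C(8,i)·!(8-i) = 8·1854 + 28·265 + 56·44 + 70·9 + 56·2 + 28·1 + 8·0 + 1·1 = 25487.
Total outcomes: 8! = 40320.
Probability = 25487/40320 = 3641/5760.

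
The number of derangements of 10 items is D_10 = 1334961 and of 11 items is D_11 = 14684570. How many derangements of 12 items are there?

D_12 = (12-1)·(D_11 + D_10) = 11·(14684570 + 1334961) = 11·16019531 = 176214841.

176214841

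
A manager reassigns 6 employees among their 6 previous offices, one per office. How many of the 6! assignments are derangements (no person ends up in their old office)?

The subfactorial !6 = [6!/e] (nearest integer).
6! = 720, and 720/e ≈ 264.87, so !6 = 265.

265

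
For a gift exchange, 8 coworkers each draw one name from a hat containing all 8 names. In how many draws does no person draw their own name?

14833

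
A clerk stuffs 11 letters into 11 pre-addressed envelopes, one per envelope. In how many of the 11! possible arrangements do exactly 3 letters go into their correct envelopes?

2447445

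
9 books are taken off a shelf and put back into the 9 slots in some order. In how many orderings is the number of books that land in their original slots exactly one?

Choose which one of the 9 is fixed: C(9,1) = 9.
The remaining 8 must be deranged: !8 = 14833.
Total: 9 × 14833 = 133497.

133497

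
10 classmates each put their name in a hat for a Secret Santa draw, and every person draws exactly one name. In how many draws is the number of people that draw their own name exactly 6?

1890

Choose which 6 of the 10 are fixed: C(10,6) = 210.
The remaining 4 must be deranged: !4 = 9.
Total: 210 × 9 = 1890.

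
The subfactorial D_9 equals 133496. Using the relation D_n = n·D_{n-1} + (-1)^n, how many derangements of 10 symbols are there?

D_10 = 10·133496 + 1 = 1334961.

1334961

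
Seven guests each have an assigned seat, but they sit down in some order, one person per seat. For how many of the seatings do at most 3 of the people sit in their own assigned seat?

4948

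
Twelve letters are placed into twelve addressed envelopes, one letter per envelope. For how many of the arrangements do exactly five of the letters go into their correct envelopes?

Pick the 5 fixed positions: C(12,5) = 792 ways.
The remaining 7 must be deranged: !7 = 1854.
Total: 792 × 1854 = 1468368.

1468368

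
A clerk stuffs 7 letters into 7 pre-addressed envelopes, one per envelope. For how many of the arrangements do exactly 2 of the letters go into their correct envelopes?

924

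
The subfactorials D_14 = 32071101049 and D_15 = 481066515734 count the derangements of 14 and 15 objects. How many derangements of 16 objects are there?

7697064251745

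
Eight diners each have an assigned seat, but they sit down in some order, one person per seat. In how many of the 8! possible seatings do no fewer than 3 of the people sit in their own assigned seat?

3235

Sum C(8,i)·!(8-i) for i = 3..8:
  i=3: C(8,3)·!5 = 56·44 = 2464
  i=4: C(8,4)·!4 = 70·9 = 630
  i=5: C(8,5)·!3 = 56·2 = 112
  i=6: C(8,6)·!2 = 28·1 = 28
  i=7: C(8,7)·!1 = 8·0 = 0
  i=8: C(8,8)·!0 = 1·1 = 1
Total = 3235.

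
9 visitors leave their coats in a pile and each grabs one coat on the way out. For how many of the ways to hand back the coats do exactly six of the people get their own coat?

Choose which 6 of the 9 are fixed: C(9,6) = 84.
The other 3 form a derangement: !3 = 2.
Total: 84 × 2 = 168.

168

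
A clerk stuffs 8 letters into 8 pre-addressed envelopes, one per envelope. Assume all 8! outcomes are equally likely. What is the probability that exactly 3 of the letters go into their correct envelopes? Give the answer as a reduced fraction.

11/180

Favorable outcomes: C(8,3)·!5 = 56·44 = 2464.
Total outcomes: 8! = 40320.
Probability = 2464/40320 = 11/180.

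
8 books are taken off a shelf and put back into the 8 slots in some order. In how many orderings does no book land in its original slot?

14833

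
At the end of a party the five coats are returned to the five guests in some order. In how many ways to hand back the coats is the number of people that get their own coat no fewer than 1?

Sum C(5,i)·!(5-i) for i = 1..5:
  i=1: C(5,1)·!4 = 5·9 = 45
  i=2: C(5,2)·!3 = 10·2 = 20
  i=3: C(5,3)·!2 = 10·1 = 10
  i=4: C(5,4)·!1 = 5·0 = 0
  i=5: C(5,5)·!0 = 1·1 = 1
Total = 76.

76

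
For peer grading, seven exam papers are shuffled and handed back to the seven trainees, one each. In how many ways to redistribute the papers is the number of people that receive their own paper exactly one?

Pick the single fixed position: C(7,1) = 7 ways.
The other 6 form a derangement: !6 = 265.
Total: 7 × 265 = 1855.

1855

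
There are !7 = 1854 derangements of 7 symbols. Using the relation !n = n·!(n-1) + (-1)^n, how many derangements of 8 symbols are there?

!8 = 8·1854 + 1 = 14833.

14833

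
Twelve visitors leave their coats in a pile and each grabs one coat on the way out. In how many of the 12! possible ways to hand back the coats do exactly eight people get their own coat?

Pick the 8 fixed positions: C(12,8) = 495 ways.
The remaining 4 must be deranged: !4 = 9.
Total: 495 × 9 = 4455.

4455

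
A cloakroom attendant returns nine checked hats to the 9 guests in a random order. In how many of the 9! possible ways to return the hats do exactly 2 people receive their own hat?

66744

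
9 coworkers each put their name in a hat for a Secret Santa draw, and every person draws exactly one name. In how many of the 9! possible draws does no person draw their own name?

133496

The subfactorial !9 = [9!/e] (nearest integer).
9! = 362880, and 362880/e ≈ 133496.09, so !9 = 133496.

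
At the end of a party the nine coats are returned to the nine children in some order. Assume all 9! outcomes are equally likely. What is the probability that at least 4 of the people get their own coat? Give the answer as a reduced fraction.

6883/362880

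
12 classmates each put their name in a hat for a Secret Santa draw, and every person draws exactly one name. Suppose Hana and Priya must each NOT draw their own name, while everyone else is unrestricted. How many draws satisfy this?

402796800

Inclusion-exclusion on the 2 forbidden self-matches:
Σ_{j=0}^{2} (-1)^j C(2,j)(12-j)!
= C(2,0)·12! - C(2,1)·11! + C(2,2)·10!
= 479001600 - 79833600 + 3628800
= 402796800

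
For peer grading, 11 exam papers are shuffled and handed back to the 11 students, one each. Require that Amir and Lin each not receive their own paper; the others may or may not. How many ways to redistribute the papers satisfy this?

Inclusion-exclusion on the 2 forbidden self-matches:
Σ_{j=0}^{2} (-1)^j C(2,j)(11-j)!
= C(2,0)·11! - C(2,1)·10! + C(2,2)·9!
= 39916800 - 7257600 + 362880
= 33022080

33022080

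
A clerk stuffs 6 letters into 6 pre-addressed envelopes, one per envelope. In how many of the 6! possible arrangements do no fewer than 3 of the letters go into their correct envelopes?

# with exactly i fixed is C(6,i)·!(6-i); sum over i=3..6:
  i=3: C(6,3)·!3 = 20·2 = 40
  i=4: C(6,4)·!2 = 15·1 = 15
  i=5: C(6,5)·!1 = 6·0 = 0
  i=6: C(6,6)·!0 = 1·1 = 1
Total = 56.

56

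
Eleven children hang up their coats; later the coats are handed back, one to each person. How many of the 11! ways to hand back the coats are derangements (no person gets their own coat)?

14684570

!11 = 11! · Σ_{k=0}^{11} (-1)^k/k!
= 11! - 11!/1! + 11!/2! - 11!/3! + 11!/4! - 11!/5! + 11!/6! - 11!/7! + 11!/8! - 11!/9! + 11!/10! - 11!/11!
= 39916800 - 39916800 + 19958400 - 6652800 + 1663200 - 332640 + 55440 - 7920 + 990 - 110 + 11 - 1
= 14684570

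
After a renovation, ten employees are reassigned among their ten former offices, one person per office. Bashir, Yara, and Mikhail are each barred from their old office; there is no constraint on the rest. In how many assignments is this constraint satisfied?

2656080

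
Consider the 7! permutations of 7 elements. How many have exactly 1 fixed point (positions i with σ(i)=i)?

Choose which one of the 7 is fixed: C(7,1) = 7.
The remaining 6 must be deranged: !6 = 265.
Total: 7 × 265 = 1855.

1855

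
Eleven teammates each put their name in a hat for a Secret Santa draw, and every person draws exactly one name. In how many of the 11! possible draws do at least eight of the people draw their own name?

# with exactly i fixed is C(11,i)·!(11-i); sum over i=8..11:
  i=8: C(11,8)·!3 = 165·2 = 330
  i=9: C(11,9)·!2 = 55·1 = 55
  i=10: C(11,10)·!1 = 11·0 = 0
  i=11: C(11,11)·!0 = 1·1 = 1
Total = 386.

386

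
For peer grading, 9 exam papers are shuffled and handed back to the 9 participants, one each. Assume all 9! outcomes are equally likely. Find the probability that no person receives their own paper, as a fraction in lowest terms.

Favorable outcomes: !9 = 133496.
Total outcomes: 9! = 362880.
Probability = 133496/362880 = 16687/45360.

16687/45360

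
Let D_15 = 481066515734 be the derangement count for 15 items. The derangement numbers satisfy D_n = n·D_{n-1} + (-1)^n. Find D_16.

7697064251745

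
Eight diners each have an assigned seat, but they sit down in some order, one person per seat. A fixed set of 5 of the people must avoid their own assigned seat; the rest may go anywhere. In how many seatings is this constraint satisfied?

21234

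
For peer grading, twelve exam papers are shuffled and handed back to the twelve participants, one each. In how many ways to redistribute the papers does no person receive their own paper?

Use !n = n·!(n-1) + (-1)^n.
!12 = 12·14684570 + 1 = 176214841

176214841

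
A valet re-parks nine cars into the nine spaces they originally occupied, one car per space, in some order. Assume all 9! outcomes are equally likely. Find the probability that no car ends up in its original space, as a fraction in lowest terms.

Favorable outcomes: !9 = 133496.
Total outcomes: 9! = 362880.
Probability = 133496/362880 = 16687/45360.

16687/45360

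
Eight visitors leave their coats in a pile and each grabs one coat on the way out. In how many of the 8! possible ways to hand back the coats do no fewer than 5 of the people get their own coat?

141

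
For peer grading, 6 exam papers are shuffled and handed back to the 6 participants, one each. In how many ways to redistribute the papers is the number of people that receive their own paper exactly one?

Pick the single fixed position: C(6,1) = 6 ways.
The other 5 form a derangement: !5 = 44.
Total: 6 × 44 = 264.

264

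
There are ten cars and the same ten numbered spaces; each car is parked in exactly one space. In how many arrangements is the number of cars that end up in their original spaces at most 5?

3626624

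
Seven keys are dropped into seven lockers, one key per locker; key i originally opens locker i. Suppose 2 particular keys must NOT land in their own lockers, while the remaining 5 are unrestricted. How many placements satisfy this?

Inclusion-exclusion on the 2 forbidden self-matches:
Σ_{j=0}^{2} (-1)^j C(2,j)(7-j)!
= C(2,0)·7! - C(2,1)·6! + C(2,2)·5!
= 5040 - 1440 + 120
= 3720

3720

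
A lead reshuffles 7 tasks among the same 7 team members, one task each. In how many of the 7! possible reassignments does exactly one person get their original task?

Choose which one of the 7 is fixed: C(7,1) = 7.
The remaining 6 must be deranged: !6 = 265.
Total: 7 × 265 = 1855.

1855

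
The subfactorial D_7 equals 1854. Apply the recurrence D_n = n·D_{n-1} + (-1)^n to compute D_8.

14833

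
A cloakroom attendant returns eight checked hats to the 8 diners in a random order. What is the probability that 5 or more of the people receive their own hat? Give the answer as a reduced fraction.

47/13440

Favorable outcomes: Σ_{i≥5} C(8,i)·!(8-i) = 56·2 + 28·1 + 8·0 + 1·1 = 141.
Total outcomes: 8! = 40320.
Probability = 141/40320 = 47/13440.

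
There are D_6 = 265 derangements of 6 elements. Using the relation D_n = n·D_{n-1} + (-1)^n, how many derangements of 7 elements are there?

D_7 = 7·265 - 1 = 1854.

1854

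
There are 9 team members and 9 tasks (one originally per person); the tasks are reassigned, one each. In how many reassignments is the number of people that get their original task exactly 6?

Pick the 6 fixed positions: C(9,6) = 84 ways.
The other 3 form a derangement: !3 = 2.
Total: 84 × 2 = 168.

168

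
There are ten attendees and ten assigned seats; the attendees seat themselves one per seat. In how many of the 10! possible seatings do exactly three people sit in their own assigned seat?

Pick the 3 fixed positions: C(10,3) = 120 ways.
The other 7 form a derangement: !7 = 1854.
Total: 120 × 1854 = 222480.

222480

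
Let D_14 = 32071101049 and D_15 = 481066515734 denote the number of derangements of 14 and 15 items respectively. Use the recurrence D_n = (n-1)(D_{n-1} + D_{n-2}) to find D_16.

7697064251745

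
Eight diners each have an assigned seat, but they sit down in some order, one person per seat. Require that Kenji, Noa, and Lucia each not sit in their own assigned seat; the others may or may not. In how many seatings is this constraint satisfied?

27240

Inclusion-exclusion on the 3 forbidden self-matches:
Σ_{j=0}^{3} (-1)^j C(3,j)(8-j)!
= C(3,0)·8! - C(3,1)·7! + C(3,2)·6! - C(3,3)·5!
= 40320 - 15120 + 2160 - 120
= 27240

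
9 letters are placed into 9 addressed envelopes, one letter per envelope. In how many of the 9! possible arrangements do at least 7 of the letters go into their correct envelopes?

# with exactly i fixed is C(9,i)·!(9-i); sum over i=7..9:
  i=7: C(9,7)·!2 = 36·1 = 36
  i=8: C(9,8)·!1 = 9·0 = 0
  i=9: C(9,9)·!0 = 1·1 = 1
Total = 37.

37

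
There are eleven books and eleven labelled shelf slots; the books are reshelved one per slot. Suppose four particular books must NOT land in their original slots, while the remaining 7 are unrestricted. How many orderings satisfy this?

27422640

Let A_j be the event that the j-th constrained one is fixed. By inclusion-exclusion over the 4 events:
Σ_{j=0}^{4} (-1)^j C(4,j)(11-j)!
= C(4,0)·11! - C(4,1)·10! + C(4,2)·9! - C(4,3)·8! + C(4,4)·7!
= 39916800 - 14515200 + 2177280 - 161280 + 5040
= 27422640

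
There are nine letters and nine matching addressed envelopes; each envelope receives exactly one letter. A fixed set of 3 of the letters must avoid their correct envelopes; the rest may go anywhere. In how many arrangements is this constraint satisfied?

256320

Let A_j be the event that the j-th constrained one is fixed. By inclusion-exclusion over the 3 events:
Σ_{j=0}^{3} (-1)^j C(3,j)(9-j)!
= C(3,0)·9! - C(3,1)·8! + C(3,2)·7! - C(3,3)·6!
= 362880 - 120960 + 15120 - 720
= 256320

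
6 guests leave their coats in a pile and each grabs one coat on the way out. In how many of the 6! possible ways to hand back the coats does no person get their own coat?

!6 = 6! · Σ_{k=0}^{6} (-1)^k/k!
= 6! - 6!/1! + 6!/2! - 6!/3! + 6!/4! - 6!/5! + 6!/6!
= 720 - 720 + 360 - 120 + 30 - 6 + 1
= 265

265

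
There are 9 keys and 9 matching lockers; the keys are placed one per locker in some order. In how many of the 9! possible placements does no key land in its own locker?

133496

The number of derangements of 9 is !9 = Σ_{k=0}^{9} (-1)^k·9!/k!
= 9! - 9!/1! + 9!/2! - 9!/3! + 9!/4! - 9!/5! + 9!/6! - 9!/7! + 9!/8! - 9!/9!
= 362880 - 362880 + 181440 - 60480 + 15120 - 3024 + 504 - 72 + 9 - 1
= 133496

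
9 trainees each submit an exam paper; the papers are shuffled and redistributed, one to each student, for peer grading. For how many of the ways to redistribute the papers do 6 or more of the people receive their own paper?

205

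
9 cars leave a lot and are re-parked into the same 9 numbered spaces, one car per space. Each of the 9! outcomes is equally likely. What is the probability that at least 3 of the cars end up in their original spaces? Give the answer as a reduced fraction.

Favorable outcomes: Σ_{i≥3} C(9,i)·!(9-i) = 84·265 + 126·44 + 126·9 + 84·2 + 36·1 + 9·0 + 1·1 = 29143.
Total outcomes: 9! = 362880.
Probability = 29143/362880 = 29143/362880.

29143/362880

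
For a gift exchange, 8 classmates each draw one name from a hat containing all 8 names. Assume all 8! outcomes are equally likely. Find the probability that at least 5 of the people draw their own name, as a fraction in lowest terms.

Favorable outcomes: Σ_{i≥5} C(8,i)·!(8-i) = 56·2 + 28·1 + 8·0 + 1·1 = 141.
Total outcomes: 8! = 40320.
Probability = 141/40320 = 47/13440.

47/13440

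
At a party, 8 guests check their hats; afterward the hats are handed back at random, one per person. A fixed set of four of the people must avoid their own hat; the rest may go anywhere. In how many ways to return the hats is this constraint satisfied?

Let A_j be the event that the j-th constrained one is fixed. By inclusion-exclusion over the 4 events:
Σ_{j=0}^{4} (-1)^j C(4,j)(8-j)!
= C(4,0)·8! - C(4,1)·7! + C(4,2)·6! - C(4,3)·5! + C(4,4)·4!
= 40320 - 20160 + 4320 - 480 + 24
= 24024

24024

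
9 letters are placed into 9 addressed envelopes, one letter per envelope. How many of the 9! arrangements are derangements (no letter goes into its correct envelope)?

133496

!9 is the nearest integer to 9!/e.
9! = 362880, and 362880/e ≈ 133496.09, so !9 = 133496.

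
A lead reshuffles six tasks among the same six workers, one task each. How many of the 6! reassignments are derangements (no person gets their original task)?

265

By inclusion-exclusion, !6 = Σ (-1)^k · 6!/k! for k=0..6
= 6! - 6!/1! + 6!/2! - 6!/3! + 6!/4! - 6!/5! + 6!/6!
= 720 - 720 + 360 - 120 + 30 - 6 + 1
= 265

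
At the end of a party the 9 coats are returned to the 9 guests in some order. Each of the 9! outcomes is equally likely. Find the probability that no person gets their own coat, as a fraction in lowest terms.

16687/45360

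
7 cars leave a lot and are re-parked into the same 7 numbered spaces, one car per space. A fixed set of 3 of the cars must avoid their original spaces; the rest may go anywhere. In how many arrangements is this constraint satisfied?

Inclusion-exclusion on the 3 forbidden self-matches:
Σ_{j=0}^{3} (-1)^j C(3,j)(7-j)!
= C(3,0)·7! - C(3,1)·6! + C(3,2)·5! - C(3,3)·4!
= 5040 - 2160 + 360 - 24
= 3216

3216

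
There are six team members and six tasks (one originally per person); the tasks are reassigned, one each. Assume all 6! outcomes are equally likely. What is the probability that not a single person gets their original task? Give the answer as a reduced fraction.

53/144

Favorable outcomes: !6 = 265.
Total outcomes: 6! = 720.
Probability = 265/720 = 53/144.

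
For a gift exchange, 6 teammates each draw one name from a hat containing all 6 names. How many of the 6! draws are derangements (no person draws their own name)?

!6 is the nearest integer to 6!/e.
6! = 720, and 720/e ≈ 264.87, so !6 = 265.

265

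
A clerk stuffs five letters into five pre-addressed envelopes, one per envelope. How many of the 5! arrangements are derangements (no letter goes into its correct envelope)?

44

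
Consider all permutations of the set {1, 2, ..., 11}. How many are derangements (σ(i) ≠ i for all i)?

14684570

By inclusion-exclusion, !11 = Σ (-1)^k · 11!/k! for k=0..11
= 11! - 11!/1! + 11!/2! - 11!/3! + 11!/4! - 11!/5! + 11!/6! - 11!/7! + 11!/8! - 11!/9! + 11!/10! - 11!/11!
= 39916800 - 39916800 + 19958400 - 6652800 + 1663200 - 332640 + 55440 - 7920 + 990 - 110 + 11 - 1
= 14684570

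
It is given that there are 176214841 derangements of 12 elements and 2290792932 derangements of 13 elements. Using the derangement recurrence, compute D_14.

32071101049

D_14 = (14-1)·(D_13 + D_12) = 13·(2290792932 + 176214841) = 13·2467007773 = 32071101049.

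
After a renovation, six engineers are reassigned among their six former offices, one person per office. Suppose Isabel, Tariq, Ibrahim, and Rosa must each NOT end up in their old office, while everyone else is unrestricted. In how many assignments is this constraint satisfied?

Inclusion-exclusion on the 4 forbidden self-matches:
Σ_{j=0}^{4} (-1)^j C(4,j)(6-j)!
= C(4,0)·6! - C(4,1)·5! + C(4,2)·4! - C(4,3)·3! + C(4,4)·2!
= 720 - 480 + 144 - 24 + 2
= 362

362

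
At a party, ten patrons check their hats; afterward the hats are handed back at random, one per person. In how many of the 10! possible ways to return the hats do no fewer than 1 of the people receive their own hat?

# with exactly i fixed is C(10,i)·!(10-i); sum over i=1..10:
  i=1: C(10,1)·!9 = 10·133496 = 1334960
  i=2: C(10,2)·!8 = 45·14833 = 667485
  i=3: C(10,3)·!7 = 120·1854 = 222480
  i=4: C(10,4)·!6 = 210·265 = 55650
  i=5: C(10,5)·!5 = 252·44 = 11088
  i=6: C(10,6)·!4 = 210·9 = 1890
  i=7: C(10,7)·!3 = 120·2 = 240
  i=8: C(10,8)·!2 = 45·1 = 45
  i=9: C(10,9)·!1 = 10·0 = 0
  i=10: C(10,10)·!0 = 1·1 = 1
Total = 2293839.

2293839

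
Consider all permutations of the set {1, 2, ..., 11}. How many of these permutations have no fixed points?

The subfactorial !11 = [11!/e] (nearest integer).
11! = 39916800, and 39916800/e ≈ 14684570.08, so !11 = 14684570.

14684570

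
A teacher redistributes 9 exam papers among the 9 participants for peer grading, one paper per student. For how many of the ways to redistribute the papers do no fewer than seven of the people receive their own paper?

37

Sum C(9,i)·!(9-i) for i = 7..9:
  i=7: C(9,7)·!2 = 36·1 = 36
  i=8: C(9,8)·!1 = 9·0 = 0
  i=9: C(9,9)·!0 = 1·1 = 1
Total = 37.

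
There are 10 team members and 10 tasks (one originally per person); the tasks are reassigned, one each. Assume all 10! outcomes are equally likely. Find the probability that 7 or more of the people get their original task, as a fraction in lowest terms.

Favorable outcomes: Σ_{i≥7} C(10,i)·!(10-i) = 120·2 + 45·1 + 10·0 + 1·1 = 286.
Total outcomes: 10! = 3628800.
Probability = 286/3628800 = 143/1814400.

143/1814400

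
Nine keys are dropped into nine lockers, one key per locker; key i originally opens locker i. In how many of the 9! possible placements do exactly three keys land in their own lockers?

Choose which 3 of the 9 are fixed: C(9,3) = 84.
The other 6 form a derangement: !6 = 265.
Total: 84 × 265 = 22260.

22260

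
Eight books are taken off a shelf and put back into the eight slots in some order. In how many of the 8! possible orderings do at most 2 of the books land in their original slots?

Sum C(8,i)·!(8-i) for i = 0..2:
  i=0: C(8,0)·!8 = 1·14833 = 14833
  i=1: C(8,1)·!7 = 8·1854 = 14832
  i=2: C(8,2)·!6 = 28·265 = 7420
Total = 37085.

37085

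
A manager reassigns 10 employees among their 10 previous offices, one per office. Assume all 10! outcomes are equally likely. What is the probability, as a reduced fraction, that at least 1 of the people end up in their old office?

28319/44800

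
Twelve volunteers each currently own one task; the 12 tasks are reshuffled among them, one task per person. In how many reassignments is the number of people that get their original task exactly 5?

Choose which 5 of the 12 are fixed: C(12,5) = 792.
The remaining 7 must be deranged: !7 = 1854.
Total: 792 × 1854 = 1468368.

1468368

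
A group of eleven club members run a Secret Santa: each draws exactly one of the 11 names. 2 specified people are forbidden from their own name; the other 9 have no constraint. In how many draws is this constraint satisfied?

33022080

Inclusion-exclusion on the 2 forbidden self-matches:
Σ_{j=0}^{2} (-1)^j C(2,j)(11-j)!
= C(2,0)·11! - C(2,1)·10! + C(2,2)·9!
= 39916800 - 7257600 + 362880
= 33022080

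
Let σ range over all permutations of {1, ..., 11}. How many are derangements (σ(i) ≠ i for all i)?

14684570

Use !n = (n-1)(!(n-1) + !(n-2)).
!11 = 10·(1334961 + 133496) = 10·1468457 = 14684570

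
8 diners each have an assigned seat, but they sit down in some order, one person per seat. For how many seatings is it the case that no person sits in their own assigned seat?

14833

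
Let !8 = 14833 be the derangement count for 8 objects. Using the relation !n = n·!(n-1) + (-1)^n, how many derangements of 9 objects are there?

133496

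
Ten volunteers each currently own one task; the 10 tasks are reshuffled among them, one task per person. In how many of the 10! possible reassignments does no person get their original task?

Use !n = n·!(n-1) + (-1)^n.
!10 = 10·133496 + 1 = 1334961

1334961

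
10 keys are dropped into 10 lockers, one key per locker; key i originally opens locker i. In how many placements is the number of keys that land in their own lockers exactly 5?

11088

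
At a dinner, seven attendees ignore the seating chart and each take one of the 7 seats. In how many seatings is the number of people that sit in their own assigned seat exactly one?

Pick the single fixed position: C(7,1) = 7 ways.
The remaining 6 must be deranged: !6 = 265.
Total: 7 × 265 = 1855.

1855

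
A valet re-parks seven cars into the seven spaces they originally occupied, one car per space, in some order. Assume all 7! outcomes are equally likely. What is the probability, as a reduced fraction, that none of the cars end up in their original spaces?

Favorable outcomes: !7 = 1854.
Total outcomes: 7! = 5040.
Probability = 1854/5040 = 103/280.

103/280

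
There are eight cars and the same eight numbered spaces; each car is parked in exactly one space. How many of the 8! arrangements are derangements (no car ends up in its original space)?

Use !n = n·!(n-1) + (-1)^n.
!8 = 8·1854 + 1 = 14833

14833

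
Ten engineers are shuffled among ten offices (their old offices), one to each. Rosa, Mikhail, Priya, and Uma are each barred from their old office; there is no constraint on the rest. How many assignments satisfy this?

2399760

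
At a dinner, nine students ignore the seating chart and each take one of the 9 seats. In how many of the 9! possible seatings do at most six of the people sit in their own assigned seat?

362843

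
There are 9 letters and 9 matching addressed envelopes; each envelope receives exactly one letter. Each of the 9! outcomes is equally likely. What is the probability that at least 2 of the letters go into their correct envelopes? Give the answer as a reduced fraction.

95887/362880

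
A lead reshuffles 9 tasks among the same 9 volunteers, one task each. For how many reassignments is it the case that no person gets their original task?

133496

The subfactorial !9 = [9!/e] (nearest integer).
9! = 362880, and 362880/e ≈ 133496.09, so !9 = 133496.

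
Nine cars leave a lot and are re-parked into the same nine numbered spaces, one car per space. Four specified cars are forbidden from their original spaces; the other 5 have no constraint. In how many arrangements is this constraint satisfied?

229080

Inclusion-exclusion on the 4 forbidden self-matches:
Σ_{j=0}^{4} (-1)^j C(4,j)(9-j)!
= C(4,0)·9! - C(4,1)·8! + C(4,2)·7! - C(4,3)·6! + C(4,4)·5!
= 362880 - 161280 + 30240 - 2880 + 120
= 229080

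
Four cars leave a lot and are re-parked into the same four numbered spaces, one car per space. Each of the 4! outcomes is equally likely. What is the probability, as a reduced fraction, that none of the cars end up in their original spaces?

Favorable outcomes: !4 = 9.
Total outcomes: 4! = 24.
Probability = 9/24 = 3/8.

3/8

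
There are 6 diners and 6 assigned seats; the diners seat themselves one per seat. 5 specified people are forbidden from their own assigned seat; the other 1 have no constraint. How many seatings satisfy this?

Let A_j be the event that the j-th constrained one is fixed. By inclusion-exclusion over the 5 events:
Σ_{j=0}^{5} (-1)^j C(5,j)(6-j)!
= C(5,0)·6! - C(5,1)·5! + C(5,2)·4! - C(5,3)·3! + C(5,4)·2! - C(5,5)·1!
= 720 - 600 + 240 - 60 + 10 - 1
= 309

309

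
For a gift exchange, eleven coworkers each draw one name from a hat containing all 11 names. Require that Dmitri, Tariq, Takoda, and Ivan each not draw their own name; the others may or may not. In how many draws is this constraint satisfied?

27422640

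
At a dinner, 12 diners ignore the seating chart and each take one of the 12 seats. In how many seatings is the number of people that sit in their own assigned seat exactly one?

176214840

Pick the single fixed position: C(12,1) = 12 ways.
The other 11 form a derangement: !11 = 14684570.
Total: 12 × 14684570 = 176214840.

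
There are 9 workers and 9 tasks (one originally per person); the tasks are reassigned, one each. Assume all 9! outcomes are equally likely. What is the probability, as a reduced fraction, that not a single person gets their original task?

16687/45360

Favorable outcomes: !9 = 133496.
Total outcomes: 9! = 362880.
Probability = 133496/362880 = 16687/45360.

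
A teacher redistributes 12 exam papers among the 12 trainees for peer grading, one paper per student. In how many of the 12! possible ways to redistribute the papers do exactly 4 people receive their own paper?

Pick the 4 fixed positions: C(12,4) = 495 ways.
The remaining 8 must be deranged: !8 = 14833.
Total: 495 × 14833 = 7342335.

7342335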